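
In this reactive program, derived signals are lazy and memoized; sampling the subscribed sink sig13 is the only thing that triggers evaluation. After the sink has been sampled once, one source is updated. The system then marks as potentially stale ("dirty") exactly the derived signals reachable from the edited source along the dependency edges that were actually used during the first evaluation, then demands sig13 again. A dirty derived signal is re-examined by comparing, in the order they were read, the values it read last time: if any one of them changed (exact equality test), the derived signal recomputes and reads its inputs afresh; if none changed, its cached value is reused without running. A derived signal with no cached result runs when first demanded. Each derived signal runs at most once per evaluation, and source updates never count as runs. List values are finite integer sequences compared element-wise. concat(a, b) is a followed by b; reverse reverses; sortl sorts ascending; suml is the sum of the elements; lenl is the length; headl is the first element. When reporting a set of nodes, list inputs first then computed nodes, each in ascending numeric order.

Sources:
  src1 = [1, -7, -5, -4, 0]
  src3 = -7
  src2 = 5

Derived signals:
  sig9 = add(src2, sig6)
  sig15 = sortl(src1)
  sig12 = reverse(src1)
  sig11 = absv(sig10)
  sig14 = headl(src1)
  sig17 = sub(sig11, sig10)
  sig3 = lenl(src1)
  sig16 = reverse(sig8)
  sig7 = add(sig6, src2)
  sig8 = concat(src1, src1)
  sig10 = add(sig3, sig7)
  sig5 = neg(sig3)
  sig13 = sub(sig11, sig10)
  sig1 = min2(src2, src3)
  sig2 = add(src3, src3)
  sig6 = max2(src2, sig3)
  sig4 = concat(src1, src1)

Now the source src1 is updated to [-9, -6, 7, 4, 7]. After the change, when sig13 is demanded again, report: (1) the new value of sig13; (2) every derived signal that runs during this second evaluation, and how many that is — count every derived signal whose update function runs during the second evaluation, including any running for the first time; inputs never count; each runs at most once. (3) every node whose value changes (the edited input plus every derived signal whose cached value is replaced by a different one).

First demand of the output computes:
  sig3 = lenl([1, -7, -5, -4, 0]) = 5
  sig6 = max2(5, 5) = 5
  sig7 = add(5, 5) = 10
  sig10 = add(5, 10) = 15
  sig11 = absv(15) = 15
  sig13 = sub(15, 15) = 0

After the edit, cleaning proceeds:
  sig3: a read changed (src1 [1, -7, -5, -4, 0]->[-9, -6, 7, 4, 7]) — executes, giving 5 — identical to its old value.
  sig6: dirty, but its reads are unchanged (src2 unchanged, sig3 unchanged); cached 5 stands.
  sig7: dirty, but its reads are unchanged (sig6 unchanged, src2 unchanged); cached 10 stands.
  sig10: dirty, but its reads are unchanged (sig3 unchanged, sig7 unchanged); cached 15 stands.
  sig11: dirty, but its reads are unchanged (sig10 unchanged); cached 15 stands.
  sig13: dirty, but its reads are unchanged (sig11 unchanged, sig10 unchanged); cached 0 stands.

Note the absorption at sig3: it re-runs yet its value is the same, leaving the output's value untouched.

Demanding sig13 again yields 0.
1 derived signals run: sig3.
The nodes whose values change: src1.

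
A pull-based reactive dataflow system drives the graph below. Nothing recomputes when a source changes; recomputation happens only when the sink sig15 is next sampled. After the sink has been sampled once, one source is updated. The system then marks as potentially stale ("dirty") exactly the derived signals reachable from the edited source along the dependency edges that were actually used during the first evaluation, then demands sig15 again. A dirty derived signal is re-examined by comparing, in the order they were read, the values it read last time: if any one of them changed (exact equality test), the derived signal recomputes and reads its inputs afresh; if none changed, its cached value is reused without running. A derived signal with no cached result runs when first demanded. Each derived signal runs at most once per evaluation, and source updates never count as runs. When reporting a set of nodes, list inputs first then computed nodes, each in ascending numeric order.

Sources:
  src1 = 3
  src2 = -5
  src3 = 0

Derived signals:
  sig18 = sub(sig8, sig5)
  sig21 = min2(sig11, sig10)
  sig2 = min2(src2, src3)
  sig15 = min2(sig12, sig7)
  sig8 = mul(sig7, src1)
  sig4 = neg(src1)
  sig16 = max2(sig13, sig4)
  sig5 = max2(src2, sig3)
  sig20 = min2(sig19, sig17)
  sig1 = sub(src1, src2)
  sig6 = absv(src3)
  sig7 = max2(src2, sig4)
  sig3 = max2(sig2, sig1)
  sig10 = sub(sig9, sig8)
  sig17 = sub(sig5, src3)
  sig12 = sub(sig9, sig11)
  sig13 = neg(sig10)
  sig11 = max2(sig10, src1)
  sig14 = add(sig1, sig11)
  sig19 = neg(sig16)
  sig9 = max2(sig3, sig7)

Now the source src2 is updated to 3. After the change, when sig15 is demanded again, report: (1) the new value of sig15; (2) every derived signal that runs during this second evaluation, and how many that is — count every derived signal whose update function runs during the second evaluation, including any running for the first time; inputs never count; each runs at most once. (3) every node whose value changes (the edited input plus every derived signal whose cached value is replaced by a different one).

New value of sig15: 0.
Derived signals that run: sig1, sig2, sig3, sig7, sig8, sig9, sig10, sig11, sig12, sig15 — 10 in total.
Values that change: src2, sig1, sig2, sig3, sig7, sig8, sig9, sig10, sig11, sig12, sig15.

First evaluation (everything demanded from the output):
  sig1 = sub(3, -5) = 8
  sig2 = min2(-5, 0) = -5
  sig3 = max2(-5, 8) = 8
  sig4 = neg(3) = -3
  sig7 = max2(-5, -3) = -3
  sig8 = mul(-3, 3) = -9
  sig9 = max2(8, -3) = 8
  sig10 = sub(8, -9) = 17
  sig11 = max2(17, 3) = 17
  sig12 = sub(8, 17) = -9
  sig15 = min2(-9, -3) = -9

Propagation after the edit:
  sig1: runs — src2 -5->3; result 0.
  sig2: runs — src2 -5->3; result 0.
  sig3: runs — sig2 -5->0; sig1 8->0; result 0.
  sig7: runs — src2 -5->3; result 3.
  sig8: runs — sig7 -3->3; result 9.
  sig9: runs — sig3 8->0; sig7 -3->3; result 3.
  sig10: runs — sig9 8->3; sig8 -9->9; result -6.
  sig11: runs — sig10 17->-6; result 3.
  sig12: runs — sig9 8->3; sig11 17->3; result 0.
  sig15: runs — sig12 -9->0; sig7 -3->3; result 0.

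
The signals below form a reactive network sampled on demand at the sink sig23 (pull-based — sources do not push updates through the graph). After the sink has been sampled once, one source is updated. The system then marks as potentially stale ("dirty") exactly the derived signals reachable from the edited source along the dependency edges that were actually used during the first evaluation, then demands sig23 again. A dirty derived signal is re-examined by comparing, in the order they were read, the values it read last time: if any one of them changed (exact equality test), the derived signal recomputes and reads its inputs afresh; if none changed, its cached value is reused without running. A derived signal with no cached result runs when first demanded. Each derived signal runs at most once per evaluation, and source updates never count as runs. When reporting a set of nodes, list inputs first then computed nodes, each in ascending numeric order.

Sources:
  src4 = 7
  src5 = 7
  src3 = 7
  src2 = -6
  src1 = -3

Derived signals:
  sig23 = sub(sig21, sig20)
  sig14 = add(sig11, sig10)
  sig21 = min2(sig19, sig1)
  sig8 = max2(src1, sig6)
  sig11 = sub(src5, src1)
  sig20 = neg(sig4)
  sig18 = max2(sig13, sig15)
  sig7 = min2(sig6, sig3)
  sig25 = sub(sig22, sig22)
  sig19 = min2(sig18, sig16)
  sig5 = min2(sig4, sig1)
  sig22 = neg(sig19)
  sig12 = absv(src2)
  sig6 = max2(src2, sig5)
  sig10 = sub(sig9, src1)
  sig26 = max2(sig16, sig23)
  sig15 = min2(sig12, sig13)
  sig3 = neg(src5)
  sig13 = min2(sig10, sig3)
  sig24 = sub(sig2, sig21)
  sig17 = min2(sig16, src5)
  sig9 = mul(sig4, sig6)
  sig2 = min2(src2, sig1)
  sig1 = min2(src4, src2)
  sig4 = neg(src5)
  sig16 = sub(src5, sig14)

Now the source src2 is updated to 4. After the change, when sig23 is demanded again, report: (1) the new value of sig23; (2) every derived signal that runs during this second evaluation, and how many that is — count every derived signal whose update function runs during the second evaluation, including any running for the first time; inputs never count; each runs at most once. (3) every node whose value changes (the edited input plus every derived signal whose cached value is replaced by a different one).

Initial pass — values computed on the first demand:
  sig1 = min2(7, -6) = -6
  sig3 = neg(7) = -7
  sig4 = neg(7) = -7
  sig5 = min2(-7, -6) = -7
  sig6 = max2(-6, -7) = -6
  sig9 = mul(-7, -6) = 42
  sig10 = sub(42, -3) = 45
  sig11 = sub(7, -3) = 10
  sig12 = absv(-6) = 6
  sig13 = min2(45, -7) = -7
  sig14 = add(10, 45) = 55
  sig15 = min2(6, -7) = -7
  sig16 = sub(7, 55) = -48
  sig18 = max2(-7, -7) = -7
  sig19 = min2(-7, -48) = -48
  sig20 = neg(-7) = 7
  sig21 = min2(-48, -6) = -48
  sig23 = sub(-48, 7) = -55

Second demand — change propagation:
  sig1: re-runs because src2 -6->4; new result 4.
  sig5: re-runs because sig1 -6->4; new result -7 (unchanged).
  sig6: re-runs because src2 -6->4; new result 4.
  sig9: re-runs because sig6 -6->4; new result -28.
  sig10: re-runs because sig9 42->-28; new result -25.
  sig12: re-runs because src2 -6->4; new result 4.
  sig13: re-runs because sig10 45->-25; new result -25.
  sig14: re-runs because sig10 45->-25; new result -15.
  sig15: re-runs because sig12 6->4; sig13 -7->-25; new result -25.
  sig16: re-runs because sig14 55->-15; new result 22.
  sig18: re-runs because sig13 -7->-25; sig15 -7->-25; new result -25.
  sig19: re-runs because sig18 -7->-25; sig16 -48->22; new result -25.
  sig21: re-runs because sig19 -48->-25; sig1 -6->4; new result -25.
  sig23: re-runs because sig21 -48->-25; new result -32.

sig23 now evaluates to -32.
Run set: sig1, sig5, sig6, sig9, sig10, sig12, sig13, sig14, sig15, sig16, sig18, sig19, sig21, sig23 (14 run).
Changed values: src2, sig1, sig6, sig9, sig10, sig12, sig13, sig14, sig15, sig16, sig18, sig19, sig21, sig23.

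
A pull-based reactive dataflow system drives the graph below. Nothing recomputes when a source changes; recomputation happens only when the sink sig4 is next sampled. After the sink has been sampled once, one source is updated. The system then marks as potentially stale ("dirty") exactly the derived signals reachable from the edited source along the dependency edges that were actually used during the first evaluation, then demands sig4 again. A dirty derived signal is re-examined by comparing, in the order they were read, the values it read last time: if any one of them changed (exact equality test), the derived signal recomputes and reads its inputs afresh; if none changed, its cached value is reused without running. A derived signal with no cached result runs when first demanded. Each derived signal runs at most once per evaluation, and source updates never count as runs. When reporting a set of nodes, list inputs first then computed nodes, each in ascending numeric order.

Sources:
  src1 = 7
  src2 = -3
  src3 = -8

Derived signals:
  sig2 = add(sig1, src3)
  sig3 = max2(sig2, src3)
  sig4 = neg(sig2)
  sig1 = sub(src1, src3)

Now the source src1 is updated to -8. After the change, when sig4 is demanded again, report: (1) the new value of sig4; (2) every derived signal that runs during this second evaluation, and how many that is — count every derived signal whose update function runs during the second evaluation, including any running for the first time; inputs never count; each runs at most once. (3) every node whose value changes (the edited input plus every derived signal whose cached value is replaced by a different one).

New value of sig4: 8.
Derived signals that run: sig1, sig2, sig4 — 3 in total.
Values that change: src1, sig1, sig2, sig4.

First evaluation (everything demanded from the output):
  sig1 = sub(7, -8) = 15
  sig2 = add(15, -8) = 7
  sig4 = neg(7) = -7

Propagation after the edit:
  sig1: runs — src1 7->-8; result 0.
  sig2: runs — sig1 15->0; result -8.
  sig4: runs — sig2 7->-8; result 8.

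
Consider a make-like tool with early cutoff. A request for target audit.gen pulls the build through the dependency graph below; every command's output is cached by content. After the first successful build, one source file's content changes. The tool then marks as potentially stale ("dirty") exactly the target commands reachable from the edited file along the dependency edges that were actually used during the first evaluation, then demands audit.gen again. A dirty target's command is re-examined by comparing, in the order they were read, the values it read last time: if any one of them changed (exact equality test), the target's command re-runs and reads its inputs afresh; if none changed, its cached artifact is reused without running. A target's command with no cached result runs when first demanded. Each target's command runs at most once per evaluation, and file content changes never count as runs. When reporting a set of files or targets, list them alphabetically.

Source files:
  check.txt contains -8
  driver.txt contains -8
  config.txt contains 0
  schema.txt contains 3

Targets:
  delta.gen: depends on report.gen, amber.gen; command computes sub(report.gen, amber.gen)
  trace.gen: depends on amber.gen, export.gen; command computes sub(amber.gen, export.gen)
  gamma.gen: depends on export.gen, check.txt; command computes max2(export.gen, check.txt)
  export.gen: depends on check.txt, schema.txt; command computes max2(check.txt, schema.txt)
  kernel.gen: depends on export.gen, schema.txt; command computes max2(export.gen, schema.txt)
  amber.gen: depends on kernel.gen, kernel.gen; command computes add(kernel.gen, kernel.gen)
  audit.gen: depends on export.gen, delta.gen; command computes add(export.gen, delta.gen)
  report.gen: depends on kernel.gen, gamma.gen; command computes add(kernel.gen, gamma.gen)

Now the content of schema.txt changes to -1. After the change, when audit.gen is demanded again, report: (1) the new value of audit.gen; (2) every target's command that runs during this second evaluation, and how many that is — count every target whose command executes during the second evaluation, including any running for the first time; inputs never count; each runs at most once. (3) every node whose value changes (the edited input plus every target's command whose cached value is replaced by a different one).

First demand of the output computes:
  export.gen = max2(-8, 3) = 3
  gamma.gen = max2(3, -8) = 3
  kernel.gen = max2(3, 3) = 3
  amber.gen = add(3, 3) = 6
  report.gen = add(3, 3) = 6
  delta.gen = sub(6, 6) = 0
  audit.gen = add(3, 0) = 3

After the edit, cleaning proceeds:
  export.gen: a read changed (schema.txt 3->-1) — executes, giving -1.
  gamma.gen: a read changed (export.gen 3->-1) — executes, giving -1.
  kernel.gen: a read changed (export.gen 3->-1; schema.txt 3->-1) — executes, giving -1.
  amber.gen: a read changed (kernel.gen 3->-1; kernel.gen 3->-1) — executes, giving -2.
  report.gen: a read changed (kernel.gen 3->-1; gamma.gen 3->-1) — executes, giving -2.
  delta.gen: a read changed (report.gen 6->-2; amber.gen 6->-2) — executes, giving 0 — identical to its old value.
  audit.gen: a read changed (export.gen 3->-1) — executes, giving -1.

Demanding audit.gen again yields -1.
7 target commands run: amber.gen, audit.gen, delta.gen, export.gen, gamma.gen, kernel.gen, report.gen.
The nodes whose values change: amber.gen, audit.gen, export.gen, gamma.gen, kernel.gen, report.gen, schema.txt.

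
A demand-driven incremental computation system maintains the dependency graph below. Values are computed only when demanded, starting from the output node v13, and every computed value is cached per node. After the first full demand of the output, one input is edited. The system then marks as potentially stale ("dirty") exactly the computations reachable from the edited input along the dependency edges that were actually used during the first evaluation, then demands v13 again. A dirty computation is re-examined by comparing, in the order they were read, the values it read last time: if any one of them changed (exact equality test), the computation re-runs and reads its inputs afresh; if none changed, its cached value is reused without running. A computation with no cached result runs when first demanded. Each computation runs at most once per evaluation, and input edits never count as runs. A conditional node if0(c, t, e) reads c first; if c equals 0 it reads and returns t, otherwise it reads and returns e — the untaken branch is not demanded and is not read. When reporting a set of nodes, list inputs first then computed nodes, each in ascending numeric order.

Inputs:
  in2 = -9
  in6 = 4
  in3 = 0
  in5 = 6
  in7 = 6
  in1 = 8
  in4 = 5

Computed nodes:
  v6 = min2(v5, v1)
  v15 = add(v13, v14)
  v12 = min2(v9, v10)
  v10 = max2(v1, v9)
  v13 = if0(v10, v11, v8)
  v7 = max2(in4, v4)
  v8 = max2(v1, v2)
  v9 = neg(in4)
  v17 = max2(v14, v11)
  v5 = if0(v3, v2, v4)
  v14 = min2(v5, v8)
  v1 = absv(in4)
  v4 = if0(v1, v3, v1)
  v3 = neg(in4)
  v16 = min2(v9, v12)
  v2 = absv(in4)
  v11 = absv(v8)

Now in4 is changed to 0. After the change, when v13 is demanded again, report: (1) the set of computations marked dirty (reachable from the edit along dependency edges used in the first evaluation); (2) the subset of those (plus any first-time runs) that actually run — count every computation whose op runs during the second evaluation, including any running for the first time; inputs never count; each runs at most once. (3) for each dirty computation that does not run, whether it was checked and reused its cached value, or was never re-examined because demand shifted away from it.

First evaluation (everything demanded from the output):
  v1 = absv(5) = 5
  v2 = absv(5) = 5
  v8 = max2(5, 5) = 5
  v9 = neg(5) = -5
  v10 = max2(5, -5) = 5
  v13 = if0(v10=5 -> else branch v8) = 5

Propagation after the edit:
  v1: runs — in4 5->0; result 0.
  v2: runs — in4 5->0; result 0.
  v8: runs — v1 5->0; v2 5->0; result 0.
  v9: runs — in4 5->0; result 0.
  v10: runs — v1 5->0; v9 -5->0; result 0.
  v11: demanded for the first time — runs, produces 0.
  v13: runs — v10 5->0; v8 5->0; result 0.

Key observation: a condition flipped, so demand reaches new nodes — v11 runs for the first time.

Marked dirty: v1, v2, v8, v9, v10, v13.
Computations that run: v1, v2, v8, v9, v10, v11, v13 — 7 in total.
Every dirty computation ran.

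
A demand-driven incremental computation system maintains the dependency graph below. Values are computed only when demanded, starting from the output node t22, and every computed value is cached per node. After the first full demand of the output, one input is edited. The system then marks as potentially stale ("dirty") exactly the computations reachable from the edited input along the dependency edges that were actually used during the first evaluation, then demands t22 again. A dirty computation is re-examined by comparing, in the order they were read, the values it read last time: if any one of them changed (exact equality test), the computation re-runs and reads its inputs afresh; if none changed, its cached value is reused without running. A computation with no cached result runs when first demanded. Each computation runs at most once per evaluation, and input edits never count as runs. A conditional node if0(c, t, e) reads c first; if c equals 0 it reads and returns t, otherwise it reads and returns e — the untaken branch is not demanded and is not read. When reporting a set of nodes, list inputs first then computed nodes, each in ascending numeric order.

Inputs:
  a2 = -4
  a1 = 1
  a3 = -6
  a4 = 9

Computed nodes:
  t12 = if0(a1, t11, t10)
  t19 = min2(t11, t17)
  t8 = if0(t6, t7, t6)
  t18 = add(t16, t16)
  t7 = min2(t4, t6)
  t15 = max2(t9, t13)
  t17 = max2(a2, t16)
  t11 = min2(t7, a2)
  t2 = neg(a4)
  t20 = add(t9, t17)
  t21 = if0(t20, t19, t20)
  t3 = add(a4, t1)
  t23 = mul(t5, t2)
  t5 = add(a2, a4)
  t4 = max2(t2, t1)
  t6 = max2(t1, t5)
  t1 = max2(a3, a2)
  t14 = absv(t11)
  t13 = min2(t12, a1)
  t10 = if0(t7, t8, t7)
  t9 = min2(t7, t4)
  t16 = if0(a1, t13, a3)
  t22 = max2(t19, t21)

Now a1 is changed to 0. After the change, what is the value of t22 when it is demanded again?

First evaluation (everything demanded from the output):
  t1 = max2(-6, -4) = -4
  t2 = neg(9) = -9
  t4 = max2(-9, -4) = -4
  t5 = add(-4, 9) = 5
  t6 = max2(-4, 5) = 5
  t7 = min2(-4, 5) = -4
  t9 = min2(-4, -4) = -4
  t11 = min2(-4, -4) = -4
  t16 = if0(a1=1 -> else branch a3) = -6
  t17 = max2(-4, -6) = -4
  t19 = min2(-4, -4) = -4
  t20 = add(-4, -4) = -8
  t21 = if0(t20=-8 -> else branch t20) = -8
  t22 = max2(-4, -8) = -4

Propagation after the edit:
  t12: demanded for the first time — runs, produces -4.
  t13: demanded for the first time — runs, produces -4.
  t16: runs — a1 1->0; result -4.
  t17: runs — t16 -6->-4; result -4 (same value as before).
  t19: checked — values it read are unchanged (t11 unchanged, t17 unchanged); reused cached -4 without running.
  t20: checked — values it read are unchanged (t9 unchanged, t17 unchanged); reused cached -8 without running.
  t21: checked — values it read are unchanged (t20 unchanged, t20 unchanged); reused cached -8 without running.
  t22: checked — values it read are unchanged (t19 unchanged, t21 unchanged); reused cached -4 without running.

Key observation: a condition flipped, so demand reaches new nodes — t12, t13 run for the first time.

New value of t22: -4.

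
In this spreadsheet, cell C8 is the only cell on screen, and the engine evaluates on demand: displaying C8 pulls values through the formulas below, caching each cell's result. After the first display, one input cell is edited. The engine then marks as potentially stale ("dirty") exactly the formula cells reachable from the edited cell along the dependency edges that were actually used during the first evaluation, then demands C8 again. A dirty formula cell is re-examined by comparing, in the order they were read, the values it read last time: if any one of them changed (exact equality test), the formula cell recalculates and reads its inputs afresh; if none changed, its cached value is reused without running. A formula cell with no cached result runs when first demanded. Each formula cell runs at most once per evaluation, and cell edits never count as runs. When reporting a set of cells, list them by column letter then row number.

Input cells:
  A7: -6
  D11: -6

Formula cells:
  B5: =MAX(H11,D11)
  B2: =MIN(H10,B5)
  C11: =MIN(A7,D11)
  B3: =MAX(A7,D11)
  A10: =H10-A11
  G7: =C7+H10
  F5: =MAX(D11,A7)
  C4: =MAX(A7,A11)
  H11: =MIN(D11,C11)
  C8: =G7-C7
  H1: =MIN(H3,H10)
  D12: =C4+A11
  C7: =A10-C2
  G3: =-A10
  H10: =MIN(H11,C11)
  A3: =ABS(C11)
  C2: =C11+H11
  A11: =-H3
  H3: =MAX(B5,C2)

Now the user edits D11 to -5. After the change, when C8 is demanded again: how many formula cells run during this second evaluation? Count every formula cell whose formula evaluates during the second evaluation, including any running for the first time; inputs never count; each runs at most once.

Initial pass — values computed on the first demand:
  C11 = MIN(-6, -6) = -6
  H11 = MIN(-6, -6) = -6
  B5 = MAX(-6, -6) = -6
  C2 = -6 + -6 = -12
  H3 = MAX(-6, -12) = -6
  A11 = -(-6) = 6
  H10 = MIN(-6, -6) = -6
  A10 = -6 - 6 = -12
  C7 = -12 - -12 = 0
  G7 = 0 + -6 = -6
  C8 = -6 - 0 = -6

Second demand — change propagation:
  C11: re-runs because D11 -6->-5; new result -6 (unchanged).
  H11: re-runs because D11 -6->-5; new result -6 (unchanged).
  B5: re-runs because D11 -6->-5; new result -5.
  C2: re-examined; everything it read last time is the same (C11 unchanged, H11 unchanged) — cache -12 kept, no run.
  H3: re-runs because B5 -6->-5; new result -5.
  A11: re-runs because H3 -6->-5; new result 5.
  H10: re-examined; everything it read last time is the same (H11 unchanged, C11 unchanged) — cache -6 kept, no run.
  A10: re-runs because A11 6->5; new result -11.
  C7: re-runs because A10 -12->-11; new result 1.
  G7: re-runs because C7 0->1; new result -5.
  C8: re-runs because G7 -6->-5; C7 0->1; new result -6 (unchanged).

The important point: at H10 every value read last time is unchanged, so the dirty flag clears without a run.

Run set: A10, A11, B5, C7, C8, C11, G7, H3, H11 (9 run).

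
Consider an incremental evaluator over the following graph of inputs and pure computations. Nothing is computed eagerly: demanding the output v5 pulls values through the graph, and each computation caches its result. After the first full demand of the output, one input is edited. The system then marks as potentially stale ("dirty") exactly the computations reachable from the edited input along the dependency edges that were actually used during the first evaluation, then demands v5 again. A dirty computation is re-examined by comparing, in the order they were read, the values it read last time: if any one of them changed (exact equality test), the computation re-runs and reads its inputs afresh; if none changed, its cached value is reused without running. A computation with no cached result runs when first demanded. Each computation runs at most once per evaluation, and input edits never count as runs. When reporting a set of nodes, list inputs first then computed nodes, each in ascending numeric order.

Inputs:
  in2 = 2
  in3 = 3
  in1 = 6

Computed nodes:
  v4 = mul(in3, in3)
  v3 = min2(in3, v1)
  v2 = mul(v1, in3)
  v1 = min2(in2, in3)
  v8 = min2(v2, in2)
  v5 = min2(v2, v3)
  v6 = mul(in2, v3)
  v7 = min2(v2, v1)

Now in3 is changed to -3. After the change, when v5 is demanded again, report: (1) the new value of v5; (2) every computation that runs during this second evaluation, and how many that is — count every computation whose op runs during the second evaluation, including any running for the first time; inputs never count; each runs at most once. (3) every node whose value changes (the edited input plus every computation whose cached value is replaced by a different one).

v5 now evaluates to -3.
Run set: v1, v2, v3, v5 (4 run).
Changed values: in3, v1, v2, v3, v5.

Initial pass — values computed on the first demand:
  v1 = min2(2, 3) = 2
  v2 = mul(2, 3) = 6
  v3 = min2(3, 2) = 2
  v5 = min2(6, 2) = 2

Second demand — change propagation:
  v1: re-runs because in3 3->-3; new result -3.
  v2: re-runs because v1 2->-3; in3 3->-3; new result 9.
  v3: re-runs because in3 3->-3; v1 2->-3; new result -3.
  v5: re-runs because v2 6->9; v3 2->-3; new result -3.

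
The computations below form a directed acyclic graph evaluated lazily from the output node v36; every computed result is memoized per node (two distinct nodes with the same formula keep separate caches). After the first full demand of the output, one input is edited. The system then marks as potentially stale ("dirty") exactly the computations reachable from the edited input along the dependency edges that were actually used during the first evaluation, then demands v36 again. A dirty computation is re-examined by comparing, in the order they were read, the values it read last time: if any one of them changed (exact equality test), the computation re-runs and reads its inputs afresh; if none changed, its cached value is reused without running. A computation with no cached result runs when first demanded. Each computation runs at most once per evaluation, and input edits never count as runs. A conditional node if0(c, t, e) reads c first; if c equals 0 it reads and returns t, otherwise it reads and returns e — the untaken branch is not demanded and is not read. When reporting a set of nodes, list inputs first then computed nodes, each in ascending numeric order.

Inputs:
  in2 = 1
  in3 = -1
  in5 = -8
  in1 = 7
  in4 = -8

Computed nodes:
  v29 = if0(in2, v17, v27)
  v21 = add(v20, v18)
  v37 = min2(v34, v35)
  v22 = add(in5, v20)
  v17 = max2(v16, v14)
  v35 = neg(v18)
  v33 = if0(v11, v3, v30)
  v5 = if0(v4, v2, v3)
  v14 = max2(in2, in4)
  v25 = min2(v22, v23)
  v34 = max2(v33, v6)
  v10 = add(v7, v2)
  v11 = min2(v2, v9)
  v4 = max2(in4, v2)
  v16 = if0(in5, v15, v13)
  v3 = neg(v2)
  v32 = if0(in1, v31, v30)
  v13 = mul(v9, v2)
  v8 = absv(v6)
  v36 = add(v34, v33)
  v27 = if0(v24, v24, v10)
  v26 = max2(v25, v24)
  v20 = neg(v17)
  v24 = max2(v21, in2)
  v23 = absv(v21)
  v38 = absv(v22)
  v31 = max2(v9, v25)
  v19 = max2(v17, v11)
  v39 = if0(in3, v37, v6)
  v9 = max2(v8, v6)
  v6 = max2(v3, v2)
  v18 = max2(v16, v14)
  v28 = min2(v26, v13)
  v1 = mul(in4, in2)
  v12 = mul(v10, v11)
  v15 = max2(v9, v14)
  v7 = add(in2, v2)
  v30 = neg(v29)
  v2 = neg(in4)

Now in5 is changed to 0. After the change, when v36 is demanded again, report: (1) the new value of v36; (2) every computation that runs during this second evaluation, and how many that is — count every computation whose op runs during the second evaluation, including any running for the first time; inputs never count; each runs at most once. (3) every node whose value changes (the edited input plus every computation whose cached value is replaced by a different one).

Demanding v36 again yields -9.
6 computations run: v15, v16, v17, v18, v20, v21.
The nodes whose values change: in5, v16, v17, v18, v20.
Note the branch switch — v15 had no cache and runs now for the first time.

First demand of the output computes:
  v2 = neg(-8) = 8
  v3 = neg(8) = -8
  v6 = max2(-8, 8) = 8
  v7 = add(1, 8) = 9
  v8 = absv(8) = 8
  v9 = max2(8, 8) = 8
  v10 = add(9, 8) = 17
  v11 = min2(8, 8) = 8
  v13 = mul(8, 8) = 64
  v14 = max2(1, -8) = 1
  v16 = if0(in5=-8 -> else branch v13) = 64
  v17 = max2(64, 1) = 64
  v18 = max2(64, 1) = 64
  v20 = neg(64) = -64
  v21 = add(-64, 64) = 0
  v24 = max2(0, 1) = 1
  v27 = if0(v24=1 -> else branch v10) = 17
  v29 = if0(in2=1 -> else branch v27) = 17
  v30 = neg(17) = -17
  v33 = if0(v11=8 -> else branch v30) = -17
  v34 = max2(-17, 8) = 8
  v36 = add(8, -17) = -9

After the edit, cleaning proceeds:
  v15: had never run; runs now, result 8.
  v16: a read changed (in5 -8->0) — executes, giving 8.
  v17: a read changed (v16 64->8) — executes, giving 8.
  v18: a read changed (v16 64->8) — executes, giving 8.
  v20: a read changed (v17 64->8) — executes, giving -8.
  v21: a read changed (v20 -64->-8; v18 64->8) — executes, giving 0 — identical to its old value.
  v24: dirty, but its reads are unchanged (v21 unchanged, in2 unchanged); cached 1 stands.
  v27: dirty, but its reads are unchanged (v24 unchanged, v10 unchanged); cached 17 stands.
  v29: dirty, but its reads are unchanged (in2 unchanged, v27 unchanged); cached 17 stands.
  v30: dirty, but its reads are unchanged (v29 unchanged); cached -17 stands.
  v33: dirty, but its reads are unchanged (v11 unchanged, v30 unchanged); cached -17 stands.
  v34: dirty, but its reads are unchanged (v33 unchanged, v6 unchanged); cached 8 stands.
  v36: dirty, but its reads are unchanged (v34 unchanged, v33 unchanged); cached -9 stands.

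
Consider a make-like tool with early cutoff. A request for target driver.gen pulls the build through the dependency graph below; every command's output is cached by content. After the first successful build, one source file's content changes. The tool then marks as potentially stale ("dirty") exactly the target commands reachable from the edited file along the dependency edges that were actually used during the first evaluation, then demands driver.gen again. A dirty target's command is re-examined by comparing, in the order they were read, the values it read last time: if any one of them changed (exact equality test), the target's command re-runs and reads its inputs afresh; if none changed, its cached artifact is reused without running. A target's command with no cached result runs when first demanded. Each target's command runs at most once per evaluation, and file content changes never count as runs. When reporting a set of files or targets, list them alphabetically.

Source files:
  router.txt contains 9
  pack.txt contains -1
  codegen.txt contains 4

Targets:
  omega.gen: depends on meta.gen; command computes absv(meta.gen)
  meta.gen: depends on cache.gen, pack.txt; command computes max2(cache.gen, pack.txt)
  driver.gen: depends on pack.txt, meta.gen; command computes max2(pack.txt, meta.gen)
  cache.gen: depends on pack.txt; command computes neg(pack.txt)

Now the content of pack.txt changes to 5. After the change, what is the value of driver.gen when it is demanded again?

First demand of the output computes:
  cache.gen = neg(-1) = 1
  meta.gen = max2(1, -1) = 1
  driver.gen = max2(-1, 1) = 1

After the edit, cleaning proceeds:
  cache.gen: a read changed (pack.txt -1->5) — executes, giving -5.
  meta.gen: a read changed (cache.gen 1->-5; pack.txt -1->5) — executes, giving 5.
  driver.gen: a read changed (pack.txt -1->5; meta.gen 1->5) — executes, giving 5.

Demanding driver.gen again yields 5.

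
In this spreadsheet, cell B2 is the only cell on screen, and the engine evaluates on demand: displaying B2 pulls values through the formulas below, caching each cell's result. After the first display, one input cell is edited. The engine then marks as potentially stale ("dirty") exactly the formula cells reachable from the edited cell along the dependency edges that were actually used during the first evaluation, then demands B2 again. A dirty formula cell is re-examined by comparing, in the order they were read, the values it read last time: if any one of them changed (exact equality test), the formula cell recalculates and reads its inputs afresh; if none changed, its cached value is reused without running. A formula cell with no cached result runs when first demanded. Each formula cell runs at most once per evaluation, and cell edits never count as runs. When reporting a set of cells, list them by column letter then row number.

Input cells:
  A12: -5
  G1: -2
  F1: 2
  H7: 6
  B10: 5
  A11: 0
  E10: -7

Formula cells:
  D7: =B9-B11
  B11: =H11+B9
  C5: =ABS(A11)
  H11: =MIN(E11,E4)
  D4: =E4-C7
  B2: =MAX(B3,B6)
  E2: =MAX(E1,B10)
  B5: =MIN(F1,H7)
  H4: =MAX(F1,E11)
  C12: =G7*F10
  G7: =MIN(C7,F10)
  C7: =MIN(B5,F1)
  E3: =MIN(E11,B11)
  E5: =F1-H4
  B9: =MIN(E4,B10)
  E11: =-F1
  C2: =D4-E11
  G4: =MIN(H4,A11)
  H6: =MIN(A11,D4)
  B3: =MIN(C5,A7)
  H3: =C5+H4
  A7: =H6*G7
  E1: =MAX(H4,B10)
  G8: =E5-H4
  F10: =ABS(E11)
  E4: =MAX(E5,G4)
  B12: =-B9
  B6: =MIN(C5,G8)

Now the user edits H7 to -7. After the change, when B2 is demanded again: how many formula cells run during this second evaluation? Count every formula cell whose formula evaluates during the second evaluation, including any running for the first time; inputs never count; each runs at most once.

Initial pass — values computed on the first demand:
  B5 = MIN(2, 6) = 2
  C5 = ABS(0) = 0
  C7 = MIN(2, 2) = 2
  E11 = -(2) = -2
  F10 = ABS(-2) = 2
  G7 = MIN(2, 2) = 2
  H4 = MAX(2, -2) = 2
  E5 = 2 - 2 = 0
  G4 = MIN(2, 0) = 0
  E4 = MAX(0, 0) = 0
  D4 = 0 - 2 = -2
  G8 = 0 - 2 = -2
  B6 = MIN(0, -2) = -2
  H6 = MIN(0, -2) = -2
  A7 = -2 * 2 = -4
  B3 = MIN(0, -4) = -4
  B2 = MAX(-4, -2) = -2

Second demand — change propagation:
  B5: re-runs because H7 6->-7; new result -7.
  C7: re-runs because B5 2->-7; new result -7.
  D4: re-runs because C7 2->-7; new result 7.
  G7: re-runs because C7 2->-7; new result -7.
  H6: re-runs because D4 -2->7; new result 0.
  A7: re-runs because H6 -2->0; G7 2->-7; new result 0.
  B3: re-runs because A7 -4->0; new result 0.
  B2: re-runs because B3 -4->0; new result 0.

Run set: A7, B2, B3, B5, C7, D4, G7, H6 (8 run).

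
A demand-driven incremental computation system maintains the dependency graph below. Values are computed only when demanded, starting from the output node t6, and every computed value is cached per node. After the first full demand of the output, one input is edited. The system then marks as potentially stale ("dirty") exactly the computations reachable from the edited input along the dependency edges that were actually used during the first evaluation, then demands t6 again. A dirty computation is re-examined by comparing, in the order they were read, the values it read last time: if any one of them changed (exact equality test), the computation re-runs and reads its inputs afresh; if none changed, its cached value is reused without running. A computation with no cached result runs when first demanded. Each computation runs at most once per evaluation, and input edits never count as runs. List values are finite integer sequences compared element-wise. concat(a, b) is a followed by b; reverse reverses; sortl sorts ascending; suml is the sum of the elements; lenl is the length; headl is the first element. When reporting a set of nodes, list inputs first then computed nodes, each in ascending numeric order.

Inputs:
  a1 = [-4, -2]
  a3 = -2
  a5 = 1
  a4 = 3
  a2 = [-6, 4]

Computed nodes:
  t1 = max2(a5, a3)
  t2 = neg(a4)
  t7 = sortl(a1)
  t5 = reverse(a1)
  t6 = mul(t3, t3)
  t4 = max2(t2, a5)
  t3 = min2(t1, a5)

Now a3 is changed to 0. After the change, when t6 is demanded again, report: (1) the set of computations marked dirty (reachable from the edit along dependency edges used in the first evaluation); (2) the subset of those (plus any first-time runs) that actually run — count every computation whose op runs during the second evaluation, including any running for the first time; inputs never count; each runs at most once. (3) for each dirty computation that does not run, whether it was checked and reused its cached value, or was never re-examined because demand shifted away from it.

First evaluation (everything demanded from the output):
  t1 = max2(1, -2) = 1
  t3 = min2(1, 1) = 1
  t6 = mul(1, 1) = 1

Propagation after the edit:
  t1: runs — a3 -2->0; result 1 (same value as before).
  t3: checked — values it read are unchanged (t1 unchanged, a5 unchanged); reused cached 1 without running.
  t6: checked — values it read are unchanged (t3 unchanged, t3 unchanged); reused cached 1 without running.

Key observation: the change is absorbed at t1 — it re-runs but produces the same value, and the output's value is unchanged.

Marked dirty: t1, t3, t6.
Computations that run: t1 — 1 in total.
Checked but reused from cache: t3, t6.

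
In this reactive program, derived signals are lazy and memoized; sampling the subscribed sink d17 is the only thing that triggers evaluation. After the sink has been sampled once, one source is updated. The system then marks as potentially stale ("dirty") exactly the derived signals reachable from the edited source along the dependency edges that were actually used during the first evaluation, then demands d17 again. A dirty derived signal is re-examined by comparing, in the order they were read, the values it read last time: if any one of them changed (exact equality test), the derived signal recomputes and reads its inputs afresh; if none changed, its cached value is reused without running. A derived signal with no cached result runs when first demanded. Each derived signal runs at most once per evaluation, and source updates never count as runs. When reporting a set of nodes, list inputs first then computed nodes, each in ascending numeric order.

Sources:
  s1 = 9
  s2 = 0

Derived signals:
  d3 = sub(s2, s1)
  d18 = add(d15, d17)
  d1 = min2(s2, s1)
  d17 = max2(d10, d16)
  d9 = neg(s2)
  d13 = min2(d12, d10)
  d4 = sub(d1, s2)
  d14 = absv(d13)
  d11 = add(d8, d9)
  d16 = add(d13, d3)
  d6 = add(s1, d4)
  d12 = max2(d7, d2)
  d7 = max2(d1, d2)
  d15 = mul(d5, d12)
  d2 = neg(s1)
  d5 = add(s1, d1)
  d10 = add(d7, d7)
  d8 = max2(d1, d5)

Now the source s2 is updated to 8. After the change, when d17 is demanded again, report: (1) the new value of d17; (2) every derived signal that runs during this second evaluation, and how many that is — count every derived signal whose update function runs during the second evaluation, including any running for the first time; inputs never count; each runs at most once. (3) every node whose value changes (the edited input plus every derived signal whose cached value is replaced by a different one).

First demand of the output computes:
  d1 = min2(0, 9) = 0
  d2 = neg(9) = -9
  d3 = sub(0, 9) = -9
  d7 = max2(0, -9) = 0
  d10 = add(0, 0) = 0
  d12 = max2(0, -9) = 0
  d13 = min2(0, 0) = 0
  d16 = add(0, -9) = -9
  d17 = max2(0, -9) = 0

After the edit, cleaning proceeds:
  d1: a read changed (s2 0->8) — executes, giving 8.
  d3: a read changed (s2 0->8) — executes, giving -1.
  d7: a read changed (d1 0->8) — executes, giving 8.
  d10: a read changed (d7 0->8; d7 0->8) — executes, giving 16.
  d12: a read changed (d7 0->8) — executes, giving 8.
  d13: a read changed (d12 0->8; d10 0->16) — executes, giving 8.
  d16: a read changed (d13 0->8; d3 -9->-1) — executes, giving 7.
  d17: a read changed (d10 0->16; d16 -9->7) — executes, giving 16.

Demanding d17 again yields 16.
8 derived signals run: d1, d3, d7, d10, d12, d13, d16, d17.
The nodes whose values change: s2, d1, d3, d7, d10, d12, d13, d16, d17.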